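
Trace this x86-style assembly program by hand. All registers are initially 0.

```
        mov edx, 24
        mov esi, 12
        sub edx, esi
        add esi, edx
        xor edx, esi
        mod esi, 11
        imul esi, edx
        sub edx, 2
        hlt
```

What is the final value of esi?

mov edx, 24 → edx=24
mov esi, 12 → esi=12
sub edx, esi → edx=24-12=12
add esi, edx → esi=12+12=24
xor edx, esi → edx=12^24=20
mod esi, 11 → esi=24%11=2
imul esi, edx → esi=2*20=40
sub edx, 2 → edx=20-2=18
halt.

40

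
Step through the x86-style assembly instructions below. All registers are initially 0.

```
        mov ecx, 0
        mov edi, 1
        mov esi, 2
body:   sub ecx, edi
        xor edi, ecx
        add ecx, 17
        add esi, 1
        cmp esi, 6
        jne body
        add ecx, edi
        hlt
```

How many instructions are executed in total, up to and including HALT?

ecx=0
edi=1
esi=2
ecx=0-1=-1
edi=1^(-1)=-2
ecx=(-1)+17=16
esi=2+1=3
cmp esi, 6  (cmp 3,6)
jne body: taken
ecx=16-(-2)=18
edi=(-2)^18=-20
ecx=18+17=35
esi=3+1=4
cmp esi, 6  (cmp 4,6)
jne body: taken
ecx=35-(-20)=55
edi=(-20)^55=-37
ecx=55+17=72
esi=4+1=5
cmp esi, 6  (cmp 5,6)
jne body: taken
ecx=72-(-37)=109
edi=(-37)^109=-74
ecx=109+17=126
esi=5+1=6
cmp esi, 6  (cmp 6,6)
jne body: not taken
ecx=126+(-74)=52
halt.
Total executed instructions: 29.

29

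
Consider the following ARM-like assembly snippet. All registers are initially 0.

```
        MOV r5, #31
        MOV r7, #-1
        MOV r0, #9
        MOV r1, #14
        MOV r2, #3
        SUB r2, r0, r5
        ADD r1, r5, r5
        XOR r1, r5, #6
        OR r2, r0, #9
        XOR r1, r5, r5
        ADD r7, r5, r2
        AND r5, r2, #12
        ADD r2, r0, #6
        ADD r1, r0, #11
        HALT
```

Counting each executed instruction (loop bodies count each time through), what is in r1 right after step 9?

after MOV r5, #31: r5=31
after MOV r7, #-1: r7=-1
after MOV r0, #9: r0=9
after MOV r1, #14: r1=14
after MOV r2, #3: r2=3
after SUB r2, r0, r5: r2=9-31=-22
after ADD r1, r5, r5: r1=31+31=62
after XOR r1, r5, #6: r1=31^6=25
after OR r2, r0, #9: r2=9|9=9
After step 9: r1 = 25.

25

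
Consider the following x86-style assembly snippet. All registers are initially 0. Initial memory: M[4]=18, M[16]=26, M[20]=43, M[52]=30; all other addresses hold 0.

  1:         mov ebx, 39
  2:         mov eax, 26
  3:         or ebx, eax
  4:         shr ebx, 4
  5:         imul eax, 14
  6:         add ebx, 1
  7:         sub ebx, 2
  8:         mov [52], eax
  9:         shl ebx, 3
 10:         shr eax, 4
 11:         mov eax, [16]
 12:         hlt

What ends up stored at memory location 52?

ebx=39
eax=26
ebx=39|26=63
ebx=63>>4=3
eax=26*14=364
ebx=3+1=4
ebx=4-2=2
mov [52], eax → M[52]=364
ebx=2<<3=16
eax=364>>4=22
eax=M[16]=26
halt.

364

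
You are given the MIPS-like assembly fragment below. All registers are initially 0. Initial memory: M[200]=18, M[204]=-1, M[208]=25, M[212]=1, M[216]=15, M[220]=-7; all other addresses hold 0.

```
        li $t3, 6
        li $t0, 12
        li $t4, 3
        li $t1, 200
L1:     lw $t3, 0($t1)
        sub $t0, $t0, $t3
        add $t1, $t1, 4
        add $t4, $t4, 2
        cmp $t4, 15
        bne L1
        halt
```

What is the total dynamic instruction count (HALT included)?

41

$t3=6
$t0=12
$t4=3
$t1=200
$t3=M[200]=18
$t0=12-18=-6
$t1=200+4=204
$t4=3+2=5
cmp $t4, 15  (cmp 5,15)
bne L1: taken
$t3=M[204]=-1
$t0=(-6)-(-1)=-5
$t1=204+4=208
$t4=5+2=7
cmp $t4, 15  (cmp 7,15)
bne L1: taken
$t3=M[208]=25
$t0=(-5)-25=-30
$t1=208+4=212
$t4=7+2=9
cmp $t4, 15  (cmp 9,15)
bne L1: taken
$t3=M[212]=1
$t0=(-30)-1=-31
$t1=212+4=216
$t4=9+2=11
cmp $t4, 15  (cmp 11,15)
bne L1: taken
$t3=M[216]=15
$t0=(-31)-15=-46
$t1=216+4=220
$t4=11+2=13
cmp $t4, 15  (cmp 13,15)
bne L1: taken
$t3=M[220]=-7
$t0=(-46)-(-7)=-39
$t1=220+4=224
$t4=13+2=15
cmp $t4, 15  (cmp 15,15)
bne L1: not taken
halt.
Total executed instructions: 41.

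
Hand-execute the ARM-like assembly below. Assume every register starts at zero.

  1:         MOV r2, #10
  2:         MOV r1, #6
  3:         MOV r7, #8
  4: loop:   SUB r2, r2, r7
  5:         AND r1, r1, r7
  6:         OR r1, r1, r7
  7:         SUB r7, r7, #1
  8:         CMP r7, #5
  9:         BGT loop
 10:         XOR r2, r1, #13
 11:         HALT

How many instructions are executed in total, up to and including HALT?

after MOV r2, #10: r2=10
after MOV r1, #6: r1=6
after MOV r7, #8: r7=8
after SUB r2, r2, r7: r2=10-8=2
after AND r1, r1, r7: r1=6&8=0
after OR r1, r1, r7: r1=0|8=8
after SUB r7, r7, #1: r7=8-1=7
CMP r7, #5  (cmp 7,5)
BGT loop: taken
after SUB r2, r2, r7: r2=2-7=-5
after AND r1, r1, r7: r1=8&7=0
after OR r1, r1, r7: r1=0|7=7
after SUB r7, r7, #1: r7=7-1=6
CMP r7, #5  (cmp 6,5)
BGT loop: taken
after SUB r2, r2, r7: r2=(-5)-6=-11
after AND r1, r1, r7: r1=7&6=6
after OR r1, r1, r7: r1=6|6=6
after SUB r7, r7, #1: r7=6-1=5
CMP r7, #5  (cmp 5,5)
BGT loop: not taken
after XOR r2, r1, #13: r2=6^13=11
halt.
Total executed instructions: 23.

23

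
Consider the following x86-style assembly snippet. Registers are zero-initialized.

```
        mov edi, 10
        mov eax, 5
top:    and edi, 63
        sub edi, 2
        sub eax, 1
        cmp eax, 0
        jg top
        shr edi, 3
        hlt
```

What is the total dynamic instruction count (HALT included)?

after mov edi, 10: edi=10
after mov eax, 5: eax=5
after and edi, 63: edi=10&63=10
after sub edi, 2: edi=10-2=8
after sub eax, 1: eax=5-1=4
cmp eax, 0  (cmp 4,0)
jg top: taken
after and edi, 63: edi=8&63=8
after sub edi, 2: edi=8-2=6
after sub eax, 1: eax=4-1=3
cmp eax, 0  (cmp 3,0)
jg top: taken
after and edi, 63: edi=6&63=6
after sub edi, 2: edi=6-2=4
after sub eax, 1: eax=3-1=2
cmp eax, 0  (cmp 2,0)
jg top: taken
after and edi, 63: edi=4&63=4
after sub edi, 2: edi=4-2=2
after sub eax, 1: eax=2-1=1
cmp eax, 0  (cmp 1,0)
jg top: taken
after and edi, 63: edi=2&63=2
after sub edi, 2: edi=2-2=0
after sub eax, 1: eax=1-1=0
cmp eax, 0  (cmp 0,0)
jg top: not taken
after shr edi, 3: edi=0>>3=0
halt.
Total executed instructions: 29.

29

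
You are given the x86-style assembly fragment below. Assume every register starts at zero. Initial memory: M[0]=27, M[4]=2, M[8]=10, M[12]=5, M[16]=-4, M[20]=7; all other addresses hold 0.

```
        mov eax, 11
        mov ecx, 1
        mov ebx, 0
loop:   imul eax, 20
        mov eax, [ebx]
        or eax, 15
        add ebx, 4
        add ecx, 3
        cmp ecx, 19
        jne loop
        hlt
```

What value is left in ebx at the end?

24

mov eax, 11 → eax=11
mov ecx, 1 → ecx=1
mov ebx, 0 → ebx=0
imul eax, 20 → eax=11*20=220
mov eax, [ebx] → eax=M[0]=27
or eax, 15 → eax=27|15=31
add ebx, 4 → ebx=0+4=4
add ecx, 3 → ecx=1+3=4
cmp ecx, 19  (cmp 4,19)
jne loop: taken
imul eax, 20 → eax=31*20=620
mov eax, [ebx] → eax=M[4]=2
or eax, 15 → eax=2|15=15
add ebx, 4 → ebx=4+4=8
add ecx, 3 → ecx=4+3=7
cmp ecx, 19  (cmp 7,19)
jne loop: taken
imul eax, 20 → eax=15*20=300
mov eax, [ebx] → eax=M[8]=10
or eax, 15 → eax=10|15=15
add ebx, 4 → ebx=8+4=12
add ecx, 3 → ecx=7+3=10
cmp ecx, 19  (cmp 10,19)
jne loop: taken
imul eax, 20 → eax=15*20=300
mov eax, [ebx] → eax=M[12]=5
or eax, 15 → eax=5|15=15
add ebx, 4 → ebx=12+4=16
add ecx, 3 → ecx=10+3=13
cmp ecx, 19  (cmp 13,19)
jne loop: taken
imul eax, 20 → eax=15*20=300
mov eax, [ebx] → eax=M[16]=-4
or eax, 15 → eax=(-4)|15=-1
add ebx, 4 → ebx=16+4=20
add ecx, 3 → ecx=13+3=16
cmp ecx, 19  (cmp 16,19)
jne loop: taken
imul eax, 20 → eax=(-1)*20=-20
mov eax, [ebx] → eax=M[20]=7
or eax, 15 → eax=7|15=15
add ebx, 4 → ebx=20+4=24
add ecx, 3 → ecx=16+3=19
cmp ecx, 19  (cmp 19,19)
jne loop: not taken
halt.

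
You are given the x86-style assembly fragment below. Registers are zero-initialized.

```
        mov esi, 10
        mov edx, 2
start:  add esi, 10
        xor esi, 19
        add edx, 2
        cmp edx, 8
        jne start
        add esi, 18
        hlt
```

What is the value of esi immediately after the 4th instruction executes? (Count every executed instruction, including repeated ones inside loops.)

7

esi=10
edx=2
esi=10+10=20
esi=20^19=7
After step 4: esi = 7.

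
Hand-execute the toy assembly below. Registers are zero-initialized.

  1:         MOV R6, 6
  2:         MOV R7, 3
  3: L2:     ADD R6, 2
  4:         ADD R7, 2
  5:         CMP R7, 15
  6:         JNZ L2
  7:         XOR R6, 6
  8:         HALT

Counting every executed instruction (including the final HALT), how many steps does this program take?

after MOV R6, 6: R6=6
after MOV R7, 3: R7=3
after ADD R6, 2: R6=6+2=8
after ADD R7, 2: R7=3+2=5
CMP R7, 15  (cmp 5,15)
JNZ L2: taken
after ADD R6, 2: R6=8+2=10
after ADD R7, 2: R7=5+2=7
CMP R7, 15  (cmp 7,15)
JNZ L2: taken
after ADD R6, 2: R6=10+2=12
after ADD R7, 2: R7=7+2=9
CMP R7, 15  (cmp 9,15)
JNZ L2: taken
after ADD R6, 2: R6=12+2=14
after ADD R7, 2: R7=9+2=11
CMP R7, 15  (cmp 11,15)
JNZ L2: taken
after ADD R6, 2: R6=14+2=16
after ADD R7, 2: R7=11+2=13
CMP R7, 15  (cmp 13,15)
JNZ L2: taken
after ADD R6, 2: R6=16+2=18
after ADD R7, 2: R7=13+2=15
CMP R7, 15  (cmp 15,15)
JNZ L2: not taken
after XOR R6, 6: R6=18^6=20
halt.
Total executed instructions: 28.

28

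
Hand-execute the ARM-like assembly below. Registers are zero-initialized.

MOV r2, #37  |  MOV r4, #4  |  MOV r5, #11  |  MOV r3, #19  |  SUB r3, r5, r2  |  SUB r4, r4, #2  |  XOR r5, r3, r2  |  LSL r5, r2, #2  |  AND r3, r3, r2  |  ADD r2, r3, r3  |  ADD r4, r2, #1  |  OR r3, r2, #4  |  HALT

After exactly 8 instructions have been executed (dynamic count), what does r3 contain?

-26

MOV r2, #37 → r2=37
MOV r4, #4 → r4=4
MOV r5, #11 → r5=11
MOV r3, #19 → r3=19
SUB r3, r5, r2 → r3=11-37=-26
SUB r4, r4, #2 → r4=4-2=2
XOR r5, r3, r2 → r5=(-26)^37=-61
LSL r5, r2, #2 → r5=37<<2=148
After step 8: r3 = -26.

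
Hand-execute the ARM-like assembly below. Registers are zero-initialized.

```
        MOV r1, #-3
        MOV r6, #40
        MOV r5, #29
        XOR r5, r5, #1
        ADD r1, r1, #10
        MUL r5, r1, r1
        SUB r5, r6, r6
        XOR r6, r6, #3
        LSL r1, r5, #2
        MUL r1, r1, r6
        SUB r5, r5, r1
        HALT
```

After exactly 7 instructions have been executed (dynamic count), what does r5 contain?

after MOV r1, #-3: r1=-3
after MOV r6, #40: r6=40
after MOV r5, #29: r5=29
after XOR r5, r5, #1: r5=29^1=28
after ADD r1, r1, #10: r1=(-3)+10=7
after MUL r5, r1, r1: r5=7*7=49
after SUB r5, r6, r6: r5=40-40=0
After step 7: r5 = 0.

0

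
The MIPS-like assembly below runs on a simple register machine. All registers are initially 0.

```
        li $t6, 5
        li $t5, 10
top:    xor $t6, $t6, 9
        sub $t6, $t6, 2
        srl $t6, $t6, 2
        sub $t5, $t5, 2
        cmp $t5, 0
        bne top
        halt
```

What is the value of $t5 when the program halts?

0

li $t6, 5 → $t6=5
li $t5, 10 → $t5=10
xor $t6, $t6, 9 → $t6=5^9=12
sub $t6, $t6, 2 → $t6=12-2=10
srl $t6, $t6, 2 → $t6=10>>2=2
sub $t5, $t5, 2 → $t5=10-2=8
cmp $t5, 0  (cmp 8,0)
bne top: taken
xor $t6, $t6, 9 → $t6=2^9=11
sub $t6, $t6, 2 → $t6=11-2=9
srl $t6, $t6, 2 → $t6=9>>2=2
sub $t5, $t5, 2 → $t5=8-2=6
cmp $t5, 0  (cmp 6,0)
bne top: taken
xor $t6, $t6, 9 → $t6=2^9=11
sub $t6, $t6, 2 → $t6=11-2=9
srl $t6, $t6, 2 → $t6=9>>2=2
sub $t5, $t5, 2 → $t5=6-2=4
cmp $t5, 0  (cmp 4,0)
bne top: taken
xor $t6, $t6, 9 → $t6=2^9=11
sub $t6, $t6, 2 → $t6=11-2=9
srl $t6, $t6, 2 → $t6=9>>2=2
sub $t5, $t5, 2 → $t5=4-2=2
cmp $t5, 0  (cmp 2,0)
bne top: taken
xor $t6, $t6, 9 → $t6=2^9=11
sub $t6, $t6, 2 → $t6=11-2=9
srl $t6, $t6, 2 → $t6=9>>2=2
sub $t5, $t5, 2 → $t5=2-2=0
cmp $t5, 0  (cmp 0,0)
bne top: not taken
halt.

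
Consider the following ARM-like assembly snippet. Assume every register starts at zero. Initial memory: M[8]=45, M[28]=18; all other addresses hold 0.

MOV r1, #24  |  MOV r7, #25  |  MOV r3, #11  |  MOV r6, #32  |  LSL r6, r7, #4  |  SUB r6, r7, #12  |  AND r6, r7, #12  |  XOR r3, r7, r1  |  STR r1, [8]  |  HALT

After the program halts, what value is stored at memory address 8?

24

after MOV r1, #24: r1=24
after MOV r7, #25: r7=25
after MOV r3, #11: r3=11
after MOV r6, #32: r6=32
after LSL r6, r7, #4: r6=25<<4=400
after SUB r6, r7, #12: r6=25-12=13
after AND r6, r7, #12: r6=25&12=8
after XOR r3, r7, r1: r3=25^24=1
STR r1, [8] → M[8]=24
halt.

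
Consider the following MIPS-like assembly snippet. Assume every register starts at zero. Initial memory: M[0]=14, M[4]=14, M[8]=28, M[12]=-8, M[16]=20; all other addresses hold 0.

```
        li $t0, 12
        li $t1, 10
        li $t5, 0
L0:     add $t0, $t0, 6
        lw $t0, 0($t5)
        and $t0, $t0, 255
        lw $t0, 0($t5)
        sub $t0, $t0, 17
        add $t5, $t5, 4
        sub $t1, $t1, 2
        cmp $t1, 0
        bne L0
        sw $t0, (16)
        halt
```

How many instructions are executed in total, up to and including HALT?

50

li $t0, 12 → $t0=12
li $t1, 10 → $t1=10
li $t5, 0 → $t5=0
add $t0, $t0, 6 → $t0=12+6=18
lw $t0, 0($t5) → $t0=M[0]=14
and $t0, $t0, 255 → $t0=14&255=14
lw $t0, 0($t5) → $t0=M[0]=14
sub $t0, $t0, 17 → $t0=14-17=-3
add $t5, $t5, 4 → $t5=0+4=4
sub $t1, $t1, 2 → $t1=10-2=8
cmp $t1, 0  (cmp 8,0)
bne L0: taken
add $t0, $t0, 6 → $t0=(-3)+6=3
lw $t0, 0($t5) → $t0=M[4]=14
and $t0, $t0, 255 → $t0=14&255=14
lw $t0, 0($t5) → $t0=M[4]=14
sub $t0, $t0, 17 → $t0=14-17=-3
add $t5, $t5, 4 → $t5=4+4=8
sub $t1, $t1, 2 → $t1=8-2=6
cmp $t1, 0  (cmp 6,0)
bne L0: taken
add $t0, $t0, 6 → $t0=(-3)+6=3
lw $t0, 0($t5) → $t0=M[8]=28
and $t0, $t0, 255 → $t0=28&255=28
lw $t0, 0($t5) → $t0=M[8]=28
sub $t0, $t0, 17 → $t0=28-17=11
add $t5, $t5, 4 → $t5=8+4=12
sub $t1, $t1, 2 → $t1=6-2=4
cmp $t1, 0  (cmp 4,0)
bne L0: taken
add $t0, $t0, 6 → $t0=11+6=17
lw $t0, 0($t5) → $t0=M[12]=-8
and $t0, $t0, 255 → $t0=(-8)&255=248
lw $t0, 0($t5) → $t0=M[12]=-8
sub $t0, $t0, 17 → $t0=(-8)-17=-25
add $t5, $t5, 4 → $t5=12+4=16
sub $t1, $t1, 2 → $t1=4-2=2
cmp $t1, 0  (cmp 2,0)
bne L0: taken
add $t0, $t0, 6 → $t0=(-25)+6=-19
lw $t0, 0($t5) → $t0=M[16]=20
and $t0, $t0, 255 → $t0=20&255=20
lw $t0, 0($t5) → $t0=M[16]=20
sub $t0, $t0, 17 → $t0=20-17=3
add $t5, $t5, 4 → $t5=16+4=20
sub $t1, $t1, 2 → $t1=2-2=0
cmp $t1, 0  (cmp 0,0)
bne L0: not taken
sw $t0, (16) → M[16]=3
halt.
Total executed instructions: 50.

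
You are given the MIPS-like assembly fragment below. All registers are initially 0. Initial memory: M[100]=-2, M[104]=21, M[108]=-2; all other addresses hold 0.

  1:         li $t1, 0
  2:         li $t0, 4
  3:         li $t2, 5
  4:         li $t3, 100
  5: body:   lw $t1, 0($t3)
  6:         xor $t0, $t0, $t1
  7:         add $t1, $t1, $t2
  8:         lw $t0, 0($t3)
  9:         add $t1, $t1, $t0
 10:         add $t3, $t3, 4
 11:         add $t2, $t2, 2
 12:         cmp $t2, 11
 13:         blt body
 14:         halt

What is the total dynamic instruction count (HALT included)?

32

$t1=0
$t0=4
$t2=5
$t3=100
$t1=M[100]=-2
$t0=4^(-2)=-6
$t1=(-2)+5=3
$t0=M[100]=-2
$t1=3+(-2)=1
$t3=100+4=104
$t2=5+2=7
cmp $t2, 11  (cmp 7,11)
blt body: taken
$t1=M[104]=21
$t0=(-2)^21=-21
$t1=21+7=28
$t0=M[104]=21
$t1=28+21=49
$t3=104+4=108
$t2=7+2=9
cmp $t2, 11  (cmp 9,11)
blt body: taken
$t1=M[108]=-2
$t0=21^(-2)=-21
$t1=(-2)+9=7
$t0=M[108]=-2
$t1=7+(-2)=5
$t3=108+4=112
$t2=9+2=11
cmp $t2, 11  (cmp 11,11)
blt body: not taken
halt.
Total executed instructions: 32.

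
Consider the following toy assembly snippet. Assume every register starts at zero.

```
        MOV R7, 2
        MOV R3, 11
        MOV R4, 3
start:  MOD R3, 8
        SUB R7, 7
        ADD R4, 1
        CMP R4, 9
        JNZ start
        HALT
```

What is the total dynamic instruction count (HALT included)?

34

R7=2
R3=11
R4=3
R3=11%8=3
R7=2-7=-5
R4=3+1=4
CMP R4, 9  (cmp 4,9)
JNZ start: taken
R3=3%8=3
R7=(-5)-7=-12
R4=4+1=5
CMP R4, 9  (cmp 5,9)
JNZ start: taken
R3=3%8=3
R7=(-12)-7=-19
R4=5+1=6
CMP R4, 9  (cmp 6,9)
JNZ start: taken
R3=3%8=3
R7=(-19)-7=-26
R4=6+1=7
CMP R4, 9  (cmp 7,9)
JNZ start: taken
R3=3%8=3
R7=(-26)-7=-33
R4=7+1=8
CMP R4, 9  (cmp 8,9)
JNZ start: taken
R3=3%8=3
R7=(-33)-7=-40
R4=8+1=9
CMP R4, 9  (cmp 9,9)
JNZ start: not taken
halt.
Total executed instructions: 34.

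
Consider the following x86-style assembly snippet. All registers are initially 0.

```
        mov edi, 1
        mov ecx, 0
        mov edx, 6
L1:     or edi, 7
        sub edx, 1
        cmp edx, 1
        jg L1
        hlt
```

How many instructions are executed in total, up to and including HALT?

24

after mov edi, 1: edi=1
after mov ecx, 0: ecx=0
after mov edx, 6: edx=6
after or edi, 7: edi=1|7=7
after sub edx, 1: edx=6-1=5
cmp edx, 1  (cmp 5,1)
jg L1: taken
after or edi, 7: edi=7|7=7
after sub edx, 1: edx=5-1=4
cmp edx, 1  (cmp 4,1)
jg L1: taken
after or edi, 7: edi=7|7=7
after sub edx, 1: edx=4-1=3
cmp edx, 1  (cmp 3,1)
jg L1: taken
after or edi, 7: edi=7|7=7
after sub edx, 1: edx=3-1=2
cmp edx, 1  (cmp 2,1)
jg L1: taken
after or edi, 7: edi=7|7=7
after sub edx, 1: edx=2-1=1
cmp edx, 1  (cmp 1,1)
jg L1: not taken
halt.
Total executed instructions: 24.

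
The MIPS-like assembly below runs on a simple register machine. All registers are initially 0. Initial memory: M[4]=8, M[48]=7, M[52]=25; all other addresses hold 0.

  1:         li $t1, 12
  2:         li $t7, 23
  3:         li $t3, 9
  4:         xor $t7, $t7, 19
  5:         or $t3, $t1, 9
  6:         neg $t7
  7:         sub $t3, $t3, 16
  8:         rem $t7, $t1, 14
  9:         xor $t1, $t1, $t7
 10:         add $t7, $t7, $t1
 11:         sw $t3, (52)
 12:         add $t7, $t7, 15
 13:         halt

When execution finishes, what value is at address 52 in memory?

li $t1, 12 → $t1=12
li $t7, 23 → $t7=23
li $t3, 9 → $t3=9
xor $t7, $t7, 19 → $t7=23^19=4
or $t3, $t1, 9 → $t3=12|9=13
neg $t7 → $t7=-(4)=-4
sub $t3, $t3, 16 → $t3=13-16=-3
rem $t7, $t1, 14 → $t7=12%14=12
xor $t1, $t1, $t7 → $t1=12^12=0
add $t7, $t7, $t1 → $t7=12+0=12
sw $t3, (52) → M[52]=-3
add $t7, $t7, 15 → $t7=12+15=27
halt.

-3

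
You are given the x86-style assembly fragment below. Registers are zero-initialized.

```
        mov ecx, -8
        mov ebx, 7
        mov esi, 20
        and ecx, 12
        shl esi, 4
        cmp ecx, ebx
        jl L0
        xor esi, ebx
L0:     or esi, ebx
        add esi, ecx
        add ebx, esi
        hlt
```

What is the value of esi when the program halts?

335

ecx=-8
ebx=7
esi=20
ecx=(-8)&12=8
esi=20<<4=320
cmp ecx, ebx  (cmp 8,7)
jl L0: not taken
esi=320^7=327
esi=327|7=327
esi=327+8=335
ebx=7+335=342
halt.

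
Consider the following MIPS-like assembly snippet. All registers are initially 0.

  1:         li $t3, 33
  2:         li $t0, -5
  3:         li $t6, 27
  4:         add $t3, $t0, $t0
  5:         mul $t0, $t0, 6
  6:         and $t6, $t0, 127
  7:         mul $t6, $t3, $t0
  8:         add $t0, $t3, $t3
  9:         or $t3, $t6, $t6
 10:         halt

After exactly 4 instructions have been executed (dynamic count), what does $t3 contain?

$t3=33
$t0=-5
$t6=27
$t3=(-5)+(-5)=-10
After step 4: $t3 = -10.

-10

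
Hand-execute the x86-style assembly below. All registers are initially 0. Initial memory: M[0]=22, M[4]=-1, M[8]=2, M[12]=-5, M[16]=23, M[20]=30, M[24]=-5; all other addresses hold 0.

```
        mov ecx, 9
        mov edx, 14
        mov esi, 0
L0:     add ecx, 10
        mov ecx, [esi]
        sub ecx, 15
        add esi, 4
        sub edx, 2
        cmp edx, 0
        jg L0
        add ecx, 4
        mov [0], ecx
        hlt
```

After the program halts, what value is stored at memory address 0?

after mov ecx, 9: ecx=9
after mov edx, 14: edx=14
after mov esi, 0: esi=0
after add ecx, 10: ecx=9+10=19
after mov ecx, [esi]: ecx=M[0]=22
after sub ecx, 15: ecx=22-15=7
after add esi, 4: esi=0+4=4
after sub edx, 2: edx=14-2=12
cmp edx, 0  (cmp 12,0)
jg L0: taken
after add ecx, 10: ecx=7+10=17
after mov ecx, [esi]: ecx=M[4]=-1
after sub ecx, 15: ecx=(-1)-15=-16
after add esi, 4: esi=4+4=8
after sub edx, 2: edx=12-2=10
cmp edx, 0  (cmp 10,0)
jg L0: taken
after add ecx, 10: ecx=(-16)+10=-6
after mov ecx, [esi]: ecx=M[8]=2
after sub ecx, 15: ecx=2-15=-13
after add esi, 4: esi=8+4=12
after sub edx, 2: edx=10-2=8
cmp edx, 0  (cmp 8,0)
jg L0: taken
after add ecx, 10: ecx=(-13)+10=-3
after mov ecx, [esi]: ecx=M[12]=-5
after sub ecx, 15: ecx=(-5)-15=-20
after add esi, 4: esi=12+4=16
after sub edx, 2: edx=8-2=6
cmp edx, 0  (cmp 6,0)
jg L0: taken
after add ecx, 10: ecx=(-20)+10=-10
after mov ecx, [esi]: ecx=M[16]=23
after sub ecx, 15: ecx=23-15=8
after add esi, 4: esi=16+4=20
after sub edx, 2: edx=6-2=4
cmp edx, 0  (cmp 4,0)
jg L0: taken
after add ecx, 10: ecx=8+10=18
after mov ecx, [esi]: ecx=M[20]=30
after sub ecx, 15: ecx=30-15=15
after add esi, 4: esi=20+4=24
after sub edx, 2: edx=4-2=2
cmp edx, 0  (cmp 2,0)
jg L0: taken
after add ecx, 10: ecx=15+10=25
after mov ecx, [esi]: ecx=M[24]=-5
after sub ecx, 15: ecx=(-5)-15=-20
after add esi, 4: esi=24+4=28
after sub edx, 2: edx=2-2=0
cmp edx, 0  (cmp 0,0)
jg L0: not taken
after add ecx, 4: ecx=(-20)+4=-16
mov [0], ecx → M[0]=-16
halt.

-16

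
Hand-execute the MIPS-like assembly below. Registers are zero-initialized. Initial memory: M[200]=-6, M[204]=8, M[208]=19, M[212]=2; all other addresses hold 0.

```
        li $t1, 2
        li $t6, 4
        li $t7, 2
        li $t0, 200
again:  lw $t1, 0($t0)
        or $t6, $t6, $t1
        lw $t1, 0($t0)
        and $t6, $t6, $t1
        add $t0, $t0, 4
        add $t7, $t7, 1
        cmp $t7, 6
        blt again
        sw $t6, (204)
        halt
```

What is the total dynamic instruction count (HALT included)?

$t1=2
$t6=4
$t7=2
$t0=200
$t1=M[200]=-6
$t6=4|(-6)=-2
$t1=M[200]=-6
$t6=(-2)&(-6)=-6
$t0=200+4=204
$t7=2+1=3
cmp $t7, 6  (cmp 3,6)
blt again: taken
$t1=M[204]=8
$t6=(-6)|8=-6
$t1=M[204]=8
$t6=(-6)&8=8
$t0=204+4=208
$t7=3+1=4
cmp $t7, 6  (cmp 4,6)
blt again: taken
$t1=M[208]=19
$t6=8|19=27
$t1=M[208]=19
$t6=27&19=19
$t0=208+4=212
$t7=4+1=5
cmp $t7, 6  (cmp 5,6)
blt again: taken
$t1=M[212]=2
$t6=19|2=19
$t1=M[212]=2
$t6=19&2=2
$t0=212+4=216
$t7=5+1=6
cmp $t7, 6  (cmp 6,6)
blt again: not taken
sw $t6, (204) → M[204]=2
halt.
Total executed instructions: 38.

38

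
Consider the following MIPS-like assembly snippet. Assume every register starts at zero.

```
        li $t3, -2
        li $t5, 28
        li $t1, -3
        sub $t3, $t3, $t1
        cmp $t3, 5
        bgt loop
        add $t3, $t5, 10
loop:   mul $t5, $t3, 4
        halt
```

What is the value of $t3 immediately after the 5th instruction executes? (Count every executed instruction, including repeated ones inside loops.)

1

$t3=-2
$t5=28
$t1=-3
$t3=(-2)-(-3)=1
cmp $t3, 5  (cmp 1,5)
After step 5: $t3 = 1.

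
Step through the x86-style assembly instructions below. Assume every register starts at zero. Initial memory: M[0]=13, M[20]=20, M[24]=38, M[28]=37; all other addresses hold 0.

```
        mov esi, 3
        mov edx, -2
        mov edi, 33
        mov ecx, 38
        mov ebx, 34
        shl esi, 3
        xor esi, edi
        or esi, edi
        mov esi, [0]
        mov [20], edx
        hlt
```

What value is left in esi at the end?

13

esi=3
edx=-2
edi=33
ecx=38
ebx=34
esi=3<<3=24
esi=24^33=57
esi=57|33=57
esi=M[0]=13
mov [20], edx → M[20]=-2
halt.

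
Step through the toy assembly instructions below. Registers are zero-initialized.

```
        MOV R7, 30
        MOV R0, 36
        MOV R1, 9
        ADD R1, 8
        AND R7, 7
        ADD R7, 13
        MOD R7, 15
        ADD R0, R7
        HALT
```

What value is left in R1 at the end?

MOV R7, 30 → R7=30
MOV R0, 36 → R0=36
MOV R1, 9 → R1=9
ADD R1, 8 → R1=9+8=17
AND R7, 7 → R7=30&7=6
ADD R7, 13 → R7=6+13=19
MOD R7, 15 → R7=19%15=4
ADD R0, R7 → R0=36+4=40
halt.

17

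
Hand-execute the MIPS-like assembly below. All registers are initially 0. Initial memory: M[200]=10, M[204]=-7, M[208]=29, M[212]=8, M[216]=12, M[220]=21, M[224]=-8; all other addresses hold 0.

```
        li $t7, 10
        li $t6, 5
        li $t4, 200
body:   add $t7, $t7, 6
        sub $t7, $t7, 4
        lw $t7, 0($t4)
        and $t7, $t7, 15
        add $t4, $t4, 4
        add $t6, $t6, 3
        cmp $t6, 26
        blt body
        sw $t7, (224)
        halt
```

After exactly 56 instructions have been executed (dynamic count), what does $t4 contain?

228

$t7=10
$t6=5
$t4=200
$t7=10+6=16
$t7=16-4=12
$t7=M[200]=10
$t7=10&15=10
$t4=200+4=204
$t6=5+3=8
cmp $t6, 26  (cmp 8,26)
blt body: taken
$t7=10+6=16
$t7=16-4=12
$t7=M[204]=-7
$t7=(-7)&15=9
$t4=204+4=208
$t6=8+3=11
cmp $t6, 26  (cmp 11,26)
blt body: taken
$t7=9+6=15
$t7=15-4=11
$t7=M[208]=29
$t7=29&15=13
$t4=208+4=212
$t6=11+3=14
cmp $t6, 26  (cmp 14,26)
blt body: taken
$t7=13+6=19
$t7=19-4=15
$t7=M[212]=8
$t7=8&15=8
$t4=212+4=216
$t6=14+3=17
cmp $t6, 26  (cmp 17,26)
blt body: taken
$t7=8+6=14
$t7=14-4=10
$t7=M[216]=12
$t7=12&15=12
$t4=216+4=220
$t6=17+3=20
cmp $t6, 26  (cmp 20,26)
blt body: taken
$t7=12+6=18
$t7=18-4=14
$t7=M[220]=21
$t7=21&15=5
$t4=220+4=224
$t6=20+3=23
cmp $t6, 26  (cmp 23,26)
blt body: taken
$t7=5+6=11
$t7=11-4=7
$t7=M[224]=-8
$t7=(-8)&15=8
$t4=224+4=228
After step 56: $t4 = 228.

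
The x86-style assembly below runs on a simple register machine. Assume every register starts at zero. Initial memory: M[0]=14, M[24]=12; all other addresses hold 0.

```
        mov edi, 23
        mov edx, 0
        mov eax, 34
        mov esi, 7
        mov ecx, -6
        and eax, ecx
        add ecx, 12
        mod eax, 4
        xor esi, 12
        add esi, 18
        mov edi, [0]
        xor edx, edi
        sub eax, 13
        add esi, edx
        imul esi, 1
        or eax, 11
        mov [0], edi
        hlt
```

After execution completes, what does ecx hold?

6

after mov edi, 23: edi=23
after mov edx, 0: edx=0
after mov eax, 34: eax=34
after mov esi, 7: esi=7
after mov ecx, -6: ecx=-6
after and eax, ecx: eax=34&(-6)=34
after add ecx, 12: ecx=(-6)+12=6
after mod eax, 4: eax=34%4=2
after xor esi, 12: esi=7^12=11
after add esi, 18: esi=11+18=29
after mov edi, [0]: edi=M[0]=14
after xor edx, edi: edx=0^14=14
after sub eax, 13: eax=2-13=-11
after add esi, edx: esi=29+14=43
after imul esi, 1: esi=43*1=43
after or eax, 11: eax=(-11)|11=-1
mov [0], edi → M[0]=14
halt.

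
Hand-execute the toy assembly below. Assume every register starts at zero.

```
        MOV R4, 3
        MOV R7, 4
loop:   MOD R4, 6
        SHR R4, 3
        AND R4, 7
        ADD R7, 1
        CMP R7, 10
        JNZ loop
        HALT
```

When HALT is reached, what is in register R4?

after MOV R4, 3: R4=3
after MOV R7, 4: R7=4
after MOD R4, 6: R4=3%6=3
after SHR R4, 3: R4=3>>3=0
after AND R4, 7: R4=0&7=0
after ADD R7, 1: R7=4+1=5
CMP R7, 10  (cmp 5,10)
JNZ loop: taken
after MOD R4, 6: R4=0%6=0
after SHR R4, 3: R4=0>>3=0
after AND R4, 7: R4=0&7=0
after ADD R7, 1: R7=5+1=6
CMP R7, 10  (cmp 6,10)
JNZ loop: taken
after MOD R4, 6: R4=0%6=0
after SHR R4, 3: R4=0>>3=0
after AND R4, 7: R4=0&7=0
after ADD R7, 1: R7=6+1=7
CMP R7, 10  (cmp 7,10)
JNZ loop: taken
after MOD R4, 6: R4=0%6=0
after SHR R4, 3: R4=0>>3=0
after AND R4, 7: R4=0&7=0
after ADD R7, 1: R7=7+1=8
CMP R7, 10  (cmp 8,10)
JNZ loop: taken
after MOD R4, 6: R4=0%6=0
after SHR R4, 3: R4=0>>3=0
after AND R4, 7: R4=0&7=0
after ADD R7, 1: R7=8+1=9
CMP R7, 10  (cmp 9,10)
JNZ loop: taken
after MOD R4, 6: R4=0%6=0
after SHR R4, 3: R4=0>>3=0
after AND R4, 7: R4=0&7=0
after ADD R7, 1: R7=9+1=10
CMP R7, 10  (cmp 10,10)
JNZ loop: not taken
halt.

0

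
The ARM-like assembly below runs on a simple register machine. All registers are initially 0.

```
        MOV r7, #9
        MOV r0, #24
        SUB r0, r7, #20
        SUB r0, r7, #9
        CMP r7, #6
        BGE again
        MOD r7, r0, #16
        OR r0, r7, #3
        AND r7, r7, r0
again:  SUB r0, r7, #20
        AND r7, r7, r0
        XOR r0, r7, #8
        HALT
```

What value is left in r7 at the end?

1

r7=9
r0=24
r0=9-20=-11
r0=9-9=0
CMP r7, #6  (cmp 9,6)
BGE again: taken
r0=9-20=-11
r7=9&(-11)=1
r0=1^8=9
halt.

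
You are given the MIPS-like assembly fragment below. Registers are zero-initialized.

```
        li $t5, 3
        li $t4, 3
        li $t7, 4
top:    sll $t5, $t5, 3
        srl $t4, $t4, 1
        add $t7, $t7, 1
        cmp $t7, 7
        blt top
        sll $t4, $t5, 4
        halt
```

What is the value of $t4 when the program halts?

24576

li $t5, 3 → $t5=3
li $t4, 3 → $t4=3
li $t7, 4 → $t7=4
sll $t5, $t5, 3 → $t5=3<<3=24
srl $t4, $t4, 1 → $t4=3>>1=1
add $t7, $t7, 1 → $t7=4+1=5
cmp $t7, 7  (cmp 5,7)
blt top: taken
sll $t5, $t5, 3 → $t5=24<<3=192
srl $t4, $t4, 1 → $t4=1>>1=0
add $t7, $t7, 1 → $t7=5+1=6
cmp $t7, 7  (cmp 6,7)
blt top: taken
sll $t5, $t5, 3 → $t5=192<<3=1536
srl $t4, $t4, 1 → $t4=0>>1=0
add $t7, $t7, 1 → $t7=6+1=7
cmp $t7, 7  (cmp 7,7)
blt top: not taken
sll $t4, $t5, 4 → $t4=1536<<4=24576
halt.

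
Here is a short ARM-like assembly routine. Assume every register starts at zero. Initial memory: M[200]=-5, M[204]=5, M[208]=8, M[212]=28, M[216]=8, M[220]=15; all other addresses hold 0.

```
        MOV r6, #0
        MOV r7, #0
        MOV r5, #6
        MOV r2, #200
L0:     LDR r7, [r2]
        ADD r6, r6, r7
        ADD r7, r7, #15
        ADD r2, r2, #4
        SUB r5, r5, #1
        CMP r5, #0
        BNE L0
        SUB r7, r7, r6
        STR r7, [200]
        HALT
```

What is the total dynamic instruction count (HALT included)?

after MOV r6, #0: r6=0
after MOV r7, #0: r7=0
after MOV r5, #6: r5=6
after MOV r2, #200: r2=200
after LDR r7, [r2]: r7=M[200]=-5
after ADD r6, r6, r7: r6=0+(-5)=-5
after ADD r7, r7, #15: r7=(-5)+15=10
after ADD r2, r2, #4: r2=200+4=204
after SUB r5, r5, #1: r5=6-1=5
CMP r5, #0  (cmp 5,0)
BNE L0: taken
after LDR r7, [r2]: r7=M[204]=5
after ADD r6, r6, r7: r6=(-5)+5=0
after ADD r7, r7, #15: r7=5+15=20
after ADD r2, r2, #4: r2=204+4=208
after SUB r5, r5, #1: r5=5-1=4
CMP r5, #0  (cmp 4,0)
BNE L0: taken
after LDR r7, [r2]: r7=M[208]=8
after ADD r6, r6, r7: r6=0+8=8
after ADD r7, r7, #15: r7=8+15=23
after ADD r2, r2, #4: r2=208+4=212
after SUB r5, r5, #1: r5=4-1=3
CMP r5, #0  (cmp 3,0)
BNE L0: taken
after LDR r7, [r2]: r7=M[212]=28
after ADD r6, r6, r7: r6=8+28=36
after ADD r7, r7, #15: r7=28+15=43
after ADD r2, r2, #4: r2=212+4=216
after SUB r5, r5, #1: r5=3-1=2
CMP r5, #0  (cmp 2,0)
BNE L0: taken
after LDR r7, [r2]: r7=M[216]=8
after ADD r6, r6, r7: r6=36+8=44
after ADD r7, r7, #15: r7=8+15=23
after ADD r2, r2, #4: r2=216+4=220
after SUB r5, r5, #1: r5=2-1=1
CMP r5, #0  (cmp 1,0)
BNE L0: taken
after LDR r7, [r2]: r7=M[220]=15
after ADD r6, r6, r7: r6=44+15=59
after ADD r7, r7, #15: r7=15+15=30
after ADD r2, r2, #4: r2=220+4=224
after SUB r5, r5, #1: r5=1-1=0
CMP r5, #0  (cmp 0,0)
BNE L0: not taken
after SUB r7, r7, r6: r7=30-59=-29
STR r7, [200] → M[200]=-29
halt.
Total executed instructions: 49.

49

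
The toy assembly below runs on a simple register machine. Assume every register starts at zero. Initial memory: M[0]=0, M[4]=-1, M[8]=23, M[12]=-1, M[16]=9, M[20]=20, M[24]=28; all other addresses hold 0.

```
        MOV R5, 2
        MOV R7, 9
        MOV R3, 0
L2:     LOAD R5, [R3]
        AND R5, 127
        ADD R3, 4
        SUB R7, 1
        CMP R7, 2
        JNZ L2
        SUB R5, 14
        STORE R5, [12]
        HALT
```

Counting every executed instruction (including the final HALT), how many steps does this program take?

48

R5=2
R7=9
R3=0
R5=M[0]=0
R5=0&127=0
R3=0+4=4
R7=9-1=8
CMP R7, 2  (cmp 8,2)
JNZ L2: taken
R5=M[4]=-1
R5=(-1)&127=127
R3=4+4=8
R7=8-1=7
CMP R7, 2  (cmp 7,2)
JNZ L2: taken
R5=M[8]=23
R5=23&127=23
R3=8+4=12
R7=7-1=6
CMP R7, 2  (cmp 6,2)
JNZ L2: taken
R5=M[12]=-1
R5=(-1)&127=127
R3=12+4=16
R7=6-1=5
CMP R7, 2  (cmp 5,2)
JNZ L2: taken
R5=M[16]=9
R5=9&127=9
R3=16+4=20
R7=5-1=4
CMP R7, 2  (cmp 4,2)
JNZ L2: taken
R5=M[20]=20
R5=20&127=20
R3=20+4=24
R7=4-1=3
CMP R7, 2  (cmp 3,2)
JNZ L2: taken
R5=M[24]=28
R5=28&127=28
R3=24+4=28
R7=3-1=2
CMP R7, 2  (cmp 2,2)
JNZ L2: not taken
R5=28-14=14
STORE R5, [12] → M[12]=14
halt.
Total executed instructions: 48.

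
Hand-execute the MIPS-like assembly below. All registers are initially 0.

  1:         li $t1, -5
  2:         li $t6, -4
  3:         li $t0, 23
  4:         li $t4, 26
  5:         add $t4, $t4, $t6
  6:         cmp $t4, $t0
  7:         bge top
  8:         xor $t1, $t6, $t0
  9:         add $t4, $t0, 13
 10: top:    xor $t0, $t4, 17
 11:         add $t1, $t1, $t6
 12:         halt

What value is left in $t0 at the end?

$t1=-5
$t6=-4
$t0=23
$t4=26
$t4=26+(-4)=22
cmp $t4, $t0  (cmp 22,23)
bge top: not taken
$t1=(-4)^23=-21
$t4=23+13=36
$t0=36^17=53
$t1=(-21)+(-4)=-25
halt.

53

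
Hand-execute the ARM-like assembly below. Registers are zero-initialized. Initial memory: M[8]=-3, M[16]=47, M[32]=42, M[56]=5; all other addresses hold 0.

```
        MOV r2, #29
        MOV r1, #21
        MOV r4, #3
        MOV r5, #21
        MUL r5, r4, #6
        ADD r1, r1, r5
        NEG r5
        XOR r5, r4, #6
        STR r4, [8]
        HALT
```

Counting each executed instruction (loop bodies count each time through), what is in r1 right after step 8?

39

after MOV r2, #29: r2=29
after MOV r1, #21: r1=21
after MOV r4, #3: r4=3
after MOV r5, #21: r5=21
after MUL r5, r4, #6: r5=3*6=18
after ADD r1, r1, r5: r1=21+18=39
after NEG r5: r5=-(18)=-18
after XOR r5, r4, #6: r5=3^6=5
After step 8: r1 = 39.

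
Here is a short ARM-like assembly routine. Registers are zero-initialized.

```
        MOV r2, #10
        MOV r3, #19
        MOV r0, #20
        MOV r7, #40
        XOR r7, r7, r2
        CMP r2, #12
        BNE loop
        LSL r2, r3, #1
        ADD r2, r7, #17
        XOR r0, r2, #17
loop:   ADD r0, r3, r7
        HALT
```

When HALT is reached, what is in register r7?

after MOV r2, #10: r2=10
after MOV r3, #19: r3=19
after MOV r0, #20: r0=20
after MOV r7, #40: r7=40
after XOR r7, r7, r2: r7=40^10=34
CMP r2, #12  (cmp 10,12)
BNE loop: taken
after ADD r0, r3, r7: r0=19+34=53
halt.

34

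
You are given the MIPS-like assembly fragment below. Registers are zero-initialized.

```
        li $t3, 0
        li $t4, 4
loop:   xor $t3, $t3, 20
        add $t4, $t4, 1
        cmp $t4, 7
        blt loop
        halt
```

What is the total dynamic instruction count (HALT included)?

15

$t3=0
$t4=4
$t3=0^20=20
$t4=4+1=5
cmp $t4, 7  (cmp 5,7)
blt loop: taken
$t3=20^20=0
$t4=5+1=6
cmp $t4, 7  (cmp 6,7)
blt loop: taken
$t3=0^20=20
$t4=6+1=7
cmp $t4, 7  (cmp 7,7)
blt loop: not taken
halt.
Total executed instructions: 15.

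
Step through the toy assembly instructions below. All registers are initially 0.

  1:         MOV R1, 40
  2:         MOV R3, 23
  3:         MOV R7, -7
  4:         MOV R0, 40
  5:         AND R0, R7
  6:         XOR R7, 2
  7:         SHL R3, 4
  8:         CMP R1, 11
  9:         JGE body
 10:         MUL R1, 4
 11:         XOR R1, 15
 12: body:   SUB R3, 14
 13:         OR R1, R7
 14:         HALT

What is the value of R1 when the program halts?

-5

after MOV R1, 40: R1=40
after MOV R3, 23: R3=23
after MOV R7, -7: R7=-7
after MOV R0, 40: R0=40
after AND R0, R7: R0=40&(-7)=40
after XOR R7, 2: R7=(-7)^2=-5
after SHL R3, 4: R3=23<<4=368
CMP R1, 11  (cmp 40,11)
JGE body: taken
after SUB R3, 14: R3=368-14=354
after OR R1, R7: R1=40|(-5)=-5
halt.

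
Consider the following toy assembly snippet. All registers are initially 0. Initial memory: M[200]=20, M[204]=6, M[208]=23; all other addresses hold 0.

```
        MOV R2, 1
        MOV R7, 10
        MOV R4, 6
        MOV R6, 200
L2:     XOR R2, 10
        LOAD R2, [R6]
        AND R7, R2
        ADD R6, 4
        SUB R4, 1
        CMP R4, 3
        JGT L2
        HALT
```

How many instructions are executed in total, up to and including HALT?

R2=1
R7=10
R4=6
R6=200
R2=1^10=11
R2=M[200]=20
R7=10&20=0
R6=200+4=204
R4=6-1=5
CMP R4, 3  (cmp 5,3)
JGT L2: taken
R2=20^10=30
R2=M[204]=6
R7=0&6=0
R6=204+4=208
R4=5-1=4
CMP R4, 3  (cmp 4,3)
JGT L2: taken
R2=6^10=12
R2=M[208]=23
R7=0&23=0
R6=208+4=212
R4=4-1=3
CMP R4, 3  (cmp 3,3)
JGT L2: not taken
halt.
Total executed instructions: 26.

26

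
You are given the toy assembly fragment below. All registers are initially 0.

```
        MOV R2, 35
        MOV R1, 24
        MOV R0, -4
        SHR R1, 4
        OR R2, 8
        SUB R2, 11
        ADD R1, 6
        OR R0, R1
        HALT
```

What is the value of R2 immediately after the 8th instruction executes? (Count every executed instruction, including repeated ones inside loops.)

32

MOV R2, 35 → R2=35
MOV R1, 24 → R1=24
MOV R0, -4 → R0=-4
SHR R1, 4 → R1=24>>4=1
OR R2, 8 → R2=35|8=43
SUB R2, 11 → R2=43-11=32
ADD R1, 6 → R1=1+6=7
OR R0, R1 → R0=(-4)|7=-1
After step 8: R2 = 32.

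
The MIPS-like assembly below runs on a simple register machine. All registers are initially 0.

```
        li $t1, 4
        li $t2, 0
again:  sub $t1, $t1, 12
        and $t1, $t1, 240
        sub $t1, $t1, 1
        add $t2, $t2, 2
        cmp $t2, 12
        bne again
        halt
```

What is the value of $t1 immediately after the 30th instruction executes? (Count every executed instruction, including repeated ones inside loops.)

$t1=4
$t2=0
$t1=4-12=-8
$t1=(-8)&240=240
$t1=240-1=239
$t2=0+2=2
cmp $t2, 12  (cmp 2,12)
bne again: taken
$t1=239-12=227
$t1=227&240=224
$t1=224-1=223
$t2=2+2=4
cmp $t2, 12  (cmp 4,12)
bne again: taken
$t1=223-12=211
$t1=211&240=208
$t1=208-1=207
$t2=4+2=6
cmp $t2, 12  (cmp 6,12)
bne again: taken
$t1=207-12=195
$t1=195&240=192
$t1=192-1=191
$t2=6+2=8
cmp $t2, 12  (cmp 8,12)
bne again: taken
$t1=191-12=179
$t1=179&240=176
$t1=176-1=175
$t2=8+2=10
After step 30: $t1 = 175.

175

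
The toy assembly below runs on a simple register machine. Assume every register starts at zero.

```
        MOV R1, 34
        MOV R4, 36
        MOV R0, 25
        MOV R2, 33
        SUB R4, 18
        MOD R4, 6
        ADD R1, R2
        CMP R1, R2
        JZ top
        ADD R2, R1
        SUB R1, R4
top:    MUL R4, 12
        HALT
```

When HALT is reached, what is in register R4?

0

R1=34
R4=36
R0=25
R2=33
R4=36-18=18
R4=18%6=0
R1=34+33=67
CMP R1, R2  (cmp 67,33)
JZ top: not taken
R2=33+67=100
R1=67-0=67
R4=0*12=0
halt.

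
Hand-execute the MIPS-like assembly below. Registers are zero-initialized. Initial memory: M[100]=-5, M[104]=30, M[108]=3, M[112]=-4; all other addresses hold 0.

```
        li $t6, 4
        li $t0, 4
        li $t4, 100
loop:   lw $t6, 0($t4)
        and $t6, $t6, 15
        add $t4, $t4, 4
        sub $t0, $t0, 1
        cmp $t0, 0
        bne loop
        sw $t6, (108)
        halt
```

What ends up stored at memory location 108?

12

$t6=4
$t0=4
$t4=100
$t6=M[100]=-5
$t6=(-5)&15=11
$t4=100+4=104
$t0=4-1=3
cmp $t0, 0  (cmp 3,0)
bne loop: taken
$t6=M[104]=30
$t6=30&15=14
$t4=104+4=108
$t0=3-1=2
cmp $t0, 0  (cmp 2,0)
bne loop: taken
$t6=M[108]=3
$t6=3&15=3
$t4=108+4=112
$t0=2-1=1
cmp $t0, 0  (cmp 1,0)
bne loop: taken
$t6=M[112]=-4
$t6=(-4)&15=12
$t4=112+4=116
$t0=1-1=0
cmp $t0, 0  (cmp 0,0)
bne loop: not taken
sw $t6, (108) → M[108]=12
halt.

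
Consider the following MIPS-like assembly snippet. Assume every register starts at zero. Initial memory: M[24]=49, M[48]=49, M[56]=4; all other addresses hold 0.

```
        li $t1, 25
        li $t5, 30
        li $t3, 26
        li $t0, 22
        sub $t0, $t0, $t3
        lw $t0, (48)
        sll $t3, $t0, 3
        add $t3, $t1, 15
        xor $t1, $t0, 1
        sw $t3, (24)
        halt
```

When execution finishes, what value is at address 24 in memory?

40

$t1=25
$t5=30
$t3=26
$t0=22
$t0=22-26=-4
$t0=M[48]=49
$t3=49<<3=392
$t3=25+15=40
$t1=49^1=48
sw $t3, (24) → M[24]=40
halt.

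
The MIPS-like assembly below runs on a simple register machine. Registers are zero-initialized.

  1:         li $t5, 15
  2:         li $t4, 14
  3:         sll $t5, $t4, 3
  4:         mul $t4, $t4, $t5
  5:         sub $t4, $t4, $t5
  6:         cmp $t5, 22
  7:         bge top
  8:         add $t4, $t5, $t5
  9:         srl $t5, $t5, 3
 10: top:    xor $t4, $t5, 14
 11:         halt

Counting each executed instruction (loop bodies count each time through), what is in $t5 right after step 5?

112

li $t5, 15 → $t5=15
li $t4, 14 → $t4=14
sll $t5, $t4, 3 → $t5=14<<3=112
mul $t4, $t4, $t5 → $t4=14*112=1568
sub $t4, $t4, $t5 → $t4=1568-112=1456
After step 5: $t5 = 112.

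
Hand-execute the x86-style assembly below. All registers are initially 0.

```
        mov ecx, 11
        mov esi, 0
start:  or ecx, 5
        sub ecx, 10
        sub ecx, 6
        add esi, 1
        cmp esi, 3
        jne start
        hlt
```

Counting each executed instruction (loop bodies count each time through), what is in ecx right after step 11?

after mov ecx, 11: ecx=11
after mov esi, 0: esi=0
after or ecx, 5: ecx=11|5=15
after sub ecx, 10: ecx=15-10=5
after sub ecx, 6: ecx=5-6=-1
after add esi, 1: esi=0+1=1
cmp esi, 3  (cmp 1,3)
jne start: taken
after or ecx, 5: ecx=(-1)|5=-1
after sub ecx, 10: ecx=(-1)-10=-11
after sub ecx, 6: ecx=(-11)-6=-17
After step 11: ecx = -17.

-17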